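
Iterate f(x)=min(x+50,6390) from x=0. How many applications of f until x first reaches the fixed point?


Step 1: x=0, cap=6390, increment=50
Step 2: x grows by 50 each step until capped at 6390; fixed point is x=6390
Step 3: iterations = ceil(6390/50) = 128

128


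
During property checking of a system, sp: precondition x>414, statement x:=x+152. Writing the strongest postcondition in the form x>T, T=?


Formula: sp(P, x:=E) = exists old_x. (x = E[old_x/x]) AND P[old_x/x] (old_x is the value of x before the assignment; eliminate old_x by solving x = E[old_x/x] for old_x)
Step 1: Precondition P: x>414, i.e. old_x > 414
Step 2: Assignment gives x = old_x + 152, so old_x = x - 152
Step 3: Substitute into P: x - 152 > 414
Step 4: Simplify: x > 414+152 = 566

566


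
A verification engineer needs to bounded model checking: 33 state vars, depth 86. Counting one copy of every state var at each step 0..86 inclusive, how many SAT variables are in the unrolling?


BMC unrolls to depth k, creating one copy of each state var for steps 0..k.
Step count = 86 + 1 = 87 (steps 0 through 86)
Vars per step = 33
Total = 33 * 87 = 2871

2871


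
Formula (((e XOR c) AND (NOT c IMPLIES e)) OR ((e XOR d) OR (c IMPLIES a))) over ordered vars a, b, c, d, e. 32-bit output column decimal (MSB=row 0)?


Formula: (((e XOR c) AND (NOT c IMPLIES e)) OR ((e XOR d) OR (c IMPLIES a))) over a, b, c, d, e (32 rows)
Evaluate each row (bits = a,b,c,d,e, MSB first):
  row 0 [00000]: (((0 XOR 0) AND (NOT 0 IMPLIES 0)) OR ((0 XOR 0) OR (0 IMPLIES 0))) -> 1
  row 1 [00001]: (((1 XOR 0) AND (NOT 0 IMPLIES 1)) OR ((1 XOR 0) OR (0 IMPLIES 0))) -> 1
  row 2 [00010]: (((0 XOR 0) AND (NOT 0 IMPLIES 0)) OR ((0 XOR 1) OR (0 IMPLIES 0))) -> 1
  row 3 [00011]: (((1 XOR 0) AND (NOT 0 IMPLIES 1)) OR ((1 XOR 1) OR (0 IMPLIES 0))) -> 1
  row 4 [00100]: (((0 XOR 1) AND (NOT 1 IMPLIES 0)) OR ((0 XOR 0) OR (1 IMPLIES 0))) -> 1
  row 5 [00101]: (((1 XOR 1) AND (NOT 1 IMPLIES 1)) OR ((1 XOR 0) OR (1 IMPLIES 0))) -> 1
  row 6 [00110]: (((0 XOR 1) AND (NOT 1 IMPLIES 0)) OR ((0 XOR 1) OR (1 IMPLIES 0))) -> 1
  row 7 [00111]: (((1 XOR 1) AND (NOT 1 IMPLIES 1)) OR ((1 XOR 1) OR (1 IMPLIES 0))) -> 0
  row 8 [01000]: (((0 XOR 0) AND (NOT 0 IMPLIES 0)) OR ((0 XOR 0) OR (0 IMPLIES 0))) -> 1
  row 9 [01001]: (((1 XOR 0) AND (NOT 0 IMPLIES 1)) OR ((1 XOR 0) OR (0 IMPLIES 0))) -> 1
  row 10 [01010]: (((0 XOR 0) AND (NOT 0 IMPLIES 0)) OR ((0 XOR 1) OR (0 IMPLIES 0))) -> 1
  row 11 [01011]: (((1 XOR 0) AND (NOT 0 IMPLIES 1)) OR ((1 XOR 1) OR (0 IMPLIES 0))) -> 1
  row 12 [01100]: (((0 XOR 1) AND (NOT 1 IMPLIES 0)) OR ((0 XOR 0) OR (1 IMPLIES 0))) -> 1
  row 13 [01101]: (((1 XOR 1) AND (NOT 1 IMPLIES 1)) OR ((1 XOR 0) OR (1 IMPLIES 0))) -> 1
  row 14 [01110]: (((0 XOR 1) AND (NOT 1 IMPLIES 0)) OR ((0 XOR 1) OR (1 IMPLIES 0))) -> 1
  row 15 [01111]: (((1 XOR 1) AND (NOT 1 IMPLIES 1)) OR ((1 XOR 1) OR (1 IMPLIES 0))) -> 0
  row 16 [10000]: (((0 XOR 0) AND (NOT 0 IMPLIES 0)) OR ((0 XOR 0) OR (0 IMPLIES 1))) -> 1
  row 17 [10001]: (((1 XOR 0) AND (NOT 0 IMPLIES 1)) OR ((1 XOR 0) OR (0 IMPLIES 1))) -> 1
  row 18 [10010]: (((0 XOR 0) AND (NOT 0 IMPLIES 0)) OR ((0 XOR 1) OR (0 IMPLIES 1))) -> 1
  row 19 [10011]: (((1 XOR 0) AND (NOT 0 IMPLIES 1)) OR ((1 XOR 1) OR (0 IMPLIES 1))) -> 1
  row 20 [10100]: (((0 XOR 1) AND (NOT 1 IMPLIES 0)) OR ((0 XOR 0) OR (1 IMPLIES 1))) -> 1
  row 21 [10101]: (((1 XOR 1) AND (NOT 1 IMPLIES 1)) OR ((1 XOR 0) OR (1 IMPLIES 1))) -> 1
  row 22 [10110]: (((0 XOR 1) AND (NOT 1 IMPLIES 0)) OR ((0 XOR 1) OR (1 IMPLIES 1))) -> 1
  row 23 [10111]: (((1 XOR 1) AND (NOT 1 IMPLIES 1)) OR ((1 XOR 1) OR (1 IMPLIES 1))) -> 1
  row 24 [11000]: (((0 XOR 0) AND (NOT 0 IMPLIES 0)) OR ((0 XOR 0) OR (0 IMPLIES 1))) -> 1
  row 25 [11001]: (((1 XOR 0) AND (NOT 0 IMPLIES 1)) OR ((1 XOR 0) OR (0 IMPLIES 1))) -> 1
  row 26 [11010]: (((0 XOR 0) AND (NOT 0 IMPLIES 0)) OR ((0 XOR 1) OR (0 IMPLIES 1))) -> 1
  row 27 [11011]: (((1 XOR 0) AND (NOT 0 IMPLIES 1)) OR ((1 XOR 1) OR (0 IMPLIES 1))) -> 1
  row 28 [11100]: (((0 XOR 1) AND (NOT 1 IMPLIES 0)) OR ((0 XOR 0) OR (1 IMPLIES 1))) -> 1
  row 29 [11101]: (((1 XOR 1) AND (NOT 1 IMPLIES 1)) OR ((1 XOR 0) OR (1 IMPLIES 1))) -> 1
  row 30 [11110]: (((0 XOR 1) AND (NOT 1 IMPLIES 0)) OR ((0 XOR 1) OR (1 IMPLIES 1))) -> 1
  row 31 [11111]: (((1 XOR 1) AND (NOT 1 IMPLIES 1)) OR ((1 XOR 1) OR (1 IMPLIES 1))) -> 1
Full result column, 4 rows per line (a,b,c fixed per line; d,e runs 00..11 left to right):
  rows 0-3 [a,b,c=000]: 1111  = hex F
  rows 4-7 [a,b,c=001]: 1110  = hex E
  rows 8-11 [a,b,c=010]: 1111  = hex F
  rows 12-15 [a,b,c=011]: 1110  = hex E
  rows 16-19 [a,b,c=100]: 1111  = hex F
  rows 20-23 [a,b,c=101]: 1111  = hex F
  rows 24-27 [a,b,c=110]: 1111  = hex F
  rows 28-31 [a,b,c=111]: 1111  = hex F
Output column (row 0 .. row 31) = 11111110111111101111111111111111
Output column grouped in 4s = 1111 1110 1111 1110 1111 1111 1111 1111 = 0xFEFEFFFF
Convert to decimal digit by digit (value = value*16 + digit):
  F -> 15
  15*16 + 14 (E) = 254
  254*16 + 15 (F) = 4079
  4079*16 + 14 (E) = 65278
  65278*16 + 15 (F) = 1044463
  1044463*16 + 15 (F) = 16711423
  16711423*16 + 15 (F) = 267382783
  267382783*16 + 15 (F) = 4278124543
Decimal = 4278124543

4278124543


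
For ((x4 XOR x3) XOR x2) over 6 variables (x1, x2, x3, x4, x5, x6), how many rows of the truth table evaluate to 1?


Formula: ((x4 XOR x3) XOR x2) over 6 vars (64 rows)
Evaluate each row (x1, x2, x3, x4, x5, x6 as bits, MSB first):
  row 0 [000000]: ((0 XOR 0) XOR 0) -> 0
  row 1 [000001]: ((0 XOR 0) XOR 0) -> 0
  row 2 [000010]: ((0 XOR 0) XOR 0) -> 0
  row 3 [000011]: ((0 XOR 0) XOR 0) -> 0
  row 4 [000100]: ((1 XOR 0) XOR 0) -> 1
  (every remaining row is evaluated the same way; all 64 results are listed next)
Full result column, 8 rows per line (x1,x2,x3 fixed per line; x4,x5,x6 runs 000..111 left to right):
  rows 0-7 [x1,x2,x3=000]: 00001111  (ones: 4)
  rows 8-15 [x1,x2,x3=001]: 11110000  (ones: 4)
  rows 16-23 [x1,x2,x3=010]: 11110000  (ones: 4)
  rows 24-31 [x1,x2,x3=011]: 00001111  (ones: 4)
  rows 32-39 [x1,x2,x3=100]: 00001111  (ones: 4)
  rows 40-47 [x1,x2,x3=101]: 11110000  (ones: 4)
  rows 48-55 [x1,x2,x3=110]: 11110000  (ones: 4)
  rows 56-63 [x1,x2,x3=111]: 00001111  (ones: 4)
Count of 1-rows = 4+4+4+4+4+4+4+4 = 32

32


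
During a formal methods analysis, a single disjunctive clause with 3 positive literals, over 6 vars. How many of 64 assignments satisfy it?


Step 1: Total=2^6=64
Step 2: Unsat when all 3 false: 2^3=8
Step 3: Sat=64-8=56

56


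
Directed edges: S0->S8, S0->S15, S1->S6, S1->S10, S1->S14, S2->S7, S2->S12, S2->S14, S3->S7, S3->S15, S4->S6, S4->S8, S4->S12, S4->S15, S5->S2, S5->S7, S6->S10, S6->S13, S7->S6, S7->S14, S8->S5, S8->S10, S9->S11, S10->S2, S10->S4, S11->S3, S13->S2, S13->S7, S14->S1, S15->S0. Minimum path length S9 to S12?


BFS layer-by-layer from S9:
  dist 0: {S9}
  dist 1: {S11}
  dist 2: {S3}
  dist 3: {S7, S15}
  dist 4: {S0, S6, S14}
  dist 5: {S1, S8, S10, S13}
  dist 6: {S2, S4, S5}
  dist 7: {S12}
  -> S12 reached at distance 7
Shortest path length = 7

7


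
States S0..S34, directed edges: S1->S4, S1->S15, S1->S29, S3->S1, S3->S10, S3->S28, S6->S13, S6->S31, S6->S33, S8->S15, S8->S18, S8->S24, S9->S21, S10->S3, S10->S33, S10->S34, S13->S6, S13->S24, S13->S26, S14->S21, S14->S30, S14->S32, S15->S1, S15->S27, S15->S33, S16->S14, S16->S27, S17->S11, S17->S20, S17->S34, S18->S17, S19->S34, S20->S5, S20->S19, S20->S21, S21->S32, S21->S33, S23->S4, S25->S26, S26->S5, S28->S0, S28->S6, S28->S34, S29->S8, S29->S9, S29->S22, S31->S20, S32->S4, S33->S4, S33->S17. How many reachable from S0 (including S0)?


BFS from S0:
  layer 0: {S0}
Reachable set: {S0}
Count = 1

1


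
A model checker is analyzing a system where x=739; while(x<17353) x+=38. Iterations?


Step 1: x goes from 739 toward 17353 by 38; the body runs while x<17353, so iterations = ceil((bound-start)/step)
Step 2: Distance=16614
Step 3: ceil(16614/38)=438

438


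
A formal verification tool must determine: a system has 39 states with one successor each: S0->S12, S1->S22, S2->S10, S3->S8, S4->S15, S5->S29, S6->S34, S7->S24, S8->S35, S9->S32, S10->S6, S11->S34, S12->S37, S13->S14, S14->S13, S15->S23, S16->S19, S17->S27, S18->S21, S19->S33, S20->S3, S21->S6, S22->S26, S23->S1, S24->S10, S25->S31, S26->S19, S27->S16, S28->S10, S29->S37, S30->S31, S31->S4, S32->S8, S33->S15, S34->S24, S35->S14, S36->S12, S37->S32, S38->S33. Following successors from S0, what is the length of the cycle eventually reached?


Trace from S0 until a state repeats:
  S0 -> S12 -> S37 -> S32 -> S8 -> S35 -> S14 -> S13 -> S14
S14 first seen at step 6, revisited at step 8.
Cycle length = 8 - 6 = 2

2


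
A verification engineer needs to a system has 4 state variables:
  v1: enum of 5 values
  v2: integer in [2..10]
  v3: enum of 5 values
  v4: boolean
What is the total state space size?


State space = product of domain sizes of all variables.
Domain sizes:
  v1 (enum of 5 values): 5
  v2 (integer in [2..10]): 9
  v3 (enum of 5 values): 5
  v4 (boolean): 2
Product = 5 * 9 * 5 * 2 = 450

450


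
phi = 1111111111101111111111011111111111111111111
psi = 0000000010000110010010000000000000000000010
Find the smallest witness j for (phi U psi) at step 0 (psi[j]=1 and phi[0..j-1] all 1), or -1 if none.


(phi U psi) at 0: need smallest j with psi[j]=1 and phi[i]=1 for all i in [0,j).
Scan from step 0:
  step 0: phi=1, psi=0 -> continue
  step 1: phi=1, psi=0 -> continue
  step 2: phi=1, psi=0 -> continue
  step 3: phi=1, psi=0 -> continue
  step 8: psi=1 and phi held for [0,8) -> witness found
Witness step = 8

8


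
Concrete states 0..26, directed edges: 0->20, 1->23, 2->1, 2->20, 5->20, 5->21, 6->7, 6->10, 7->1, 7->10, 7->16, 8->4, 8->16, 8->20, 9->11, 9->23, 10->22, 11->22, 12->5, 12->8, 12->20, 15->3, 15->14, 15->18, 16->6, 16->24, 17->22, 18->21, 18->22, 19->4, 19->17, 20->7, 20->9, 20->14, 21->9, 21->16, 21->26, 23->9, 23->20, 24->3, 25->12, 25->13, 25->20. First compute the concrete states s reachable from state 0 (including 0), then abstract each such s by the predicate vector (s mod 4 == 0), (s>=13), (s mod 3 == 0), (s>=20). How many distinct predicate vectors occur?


BFS from 0:
Concrete reachable: {0, 1, 3, 6, 7, 9, 10, 11, 14, 16, 20, 22, 23, 24}
Abstract via predicates (s mod 4 == 0), (s>=13), (s mod 3 == 0), (s>=20):
  (0,0,0,0) <- {1, 7, 10, 11}
  (0,0,1,0) <- {3, 6, 9}
  (0,1,0,0) <- {14}
  (0,1,0,1) <- {22, 23}
  (1,0,1,0) <- {0}
  (1,1,0,0) <- {16}
  (1,1,0,1) <- {20}
  (1,1,1,1) <- {24}
Distinct abstract states = 8

8


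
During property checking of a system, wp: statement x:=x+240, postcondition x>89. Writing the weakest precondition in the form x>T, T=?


Formula: wp(x:=E, P) = P[E/x] (substitute E for x in postcondition)
Step 1: Postcondition: x>89
Step 2: Substitute x+240 for x: x+240>89
Step 3: Solve for x: x > 89-240 = -151

-151


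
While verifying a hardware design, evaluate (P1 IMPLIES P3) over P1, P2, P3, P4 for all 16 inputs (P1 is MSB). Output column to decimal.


Formula: (P1 IMPLIES P3) over P1, P2, P3, P4 (16 rows)
Evaluate each row (bits = P1,P2,P3,P4, MSB first):
  row 0 [0000]: (0 IMPLIES 0) -> 1
  row 1 [0001]: (0 IMPLIES 0) -> 1
  row 2 [0010]: (0 IMPLIES 1) -> 1
  row 3 [0011]: (0 IMPLIES 1) -> 1
  row 4 [0100]: (0 IMPLIES 0) -> 1
  row 5 [0101]: (0 IMPLIES 0) -> 1
  row 6 [0110]: (0 IMPLIES 1) -> 1
  row 7 [0111]: (0 IMPLIES 1) -> 1
  row 8 [1000]: (1 IMPLIES 0) -> 0
  row 9 [1001]: (1 IMPLIES 0) -> 0
  row 10 [1010]: (1 IMPLIES 1) -> 1
  row 11 [1011]: (1 IMPLIES 1) -> 1
  row 12 [1100]: (1 IMPLIES 0) -> 0
  row 13 [1101]: (1 IMPLIES 0) -> 0
  row 14 [1110]: (1 IMPLIES 1) -> 1
  row 15 [1111]: (1 IMPLIES 1) -> 1
Full result column, 4 rows per line (P1,P2 fixed per line; P3,P4 runs 00..11 left to right):
  rows 0-3 [P1,P2=00]: 1111  = hex F
  rows 4-7 [P1,P2=01]: 1111  = hex F
  rows 8-11 [P1,P2=10]: 0011  = hex 3
  rows 12-15 [P1,P2=11]: 0011  = hex 3
Output column (row 0 .. row 15) = 1111111100110011
Output column grouped in 4s = 1111 1111 0011 0011 = 0xFF33
Convert to decimal digit by digit (value = value*16 + digit):
  F -> 15
  15*16 + 15 (F) = 255
  255*16 + 3 = 4083
  4083*16 + 3 = 65331
Decimal = 65331

65331


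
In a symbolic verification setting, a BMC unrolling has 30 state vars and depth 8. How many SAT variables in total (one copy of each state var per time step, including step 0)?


BMC unrolls to depth k, creating one copy of each state var for steps 0..k.
Step count = 8 + 1 = 9 (steps 0 through 8)
Vars per step = 30
Total = 30 * 9 = 270

270


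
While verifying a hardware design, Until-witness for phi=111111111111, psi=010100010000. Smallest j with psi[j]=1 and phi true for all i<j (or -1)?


(phi U psi) at 0: need smallest j with psi[j]=1 and phi[i]=1 for all i in [0,j).
Scan from step 0:
  step 0: phi=1, psi=0 -> continue
  step 1: psi=1 and phi held for [0,1) -> witness found
Witness step = 1

1


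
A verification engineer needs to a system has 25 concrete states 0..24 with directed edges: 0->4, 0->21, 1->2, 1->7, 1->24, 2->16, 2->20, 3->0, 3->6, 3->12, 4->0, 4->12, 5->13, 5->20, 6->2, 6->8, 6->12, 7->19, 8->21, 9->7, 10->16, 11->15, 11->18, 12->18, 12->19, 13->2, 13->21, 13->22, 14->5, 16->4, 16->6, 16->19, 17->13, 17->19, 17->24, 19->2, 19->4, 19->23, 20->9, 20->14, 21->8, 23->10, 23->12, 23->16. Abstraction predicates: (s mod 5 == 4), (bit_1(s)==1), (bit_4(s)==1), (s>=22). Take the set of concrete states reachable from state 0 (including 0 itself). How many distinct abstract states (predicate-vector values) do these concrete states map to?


BFS from 0:
Concrete reachable: {0, 2, 4, 5, 6, 7, 8, 9, 10, 12, 13, 14, 16, 18, 19, 20, 21, 22, 23}
Abstract via predicates (s mod 5 == 4), (bit_1(s)==1), (bit_4(s)==1), (s>=22):
  (0,0,0,0) <- {0, 5, 8, 12, 13}
  (0,0,1,0) <- {16, 20, 21}
  (0,1,0,0) <- {2, 6, 7, 10}
  (0,1,1,0) <- {18}
  (0,1,1,1) <- {22, 23}
  (1,0,0,0) <- {4, 9}
  (1,1,0,0) <- {14}
  (1,1,1,0) <- {19}
Distinct abstract states = 8

8


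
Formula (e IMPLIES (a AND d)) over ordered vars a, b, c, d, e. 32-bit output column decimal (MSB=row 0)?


Formula: (e IMPLIES (a AND d)) over a, b, c, d, e (32 rows)
Evaluate each row (bits = a,b,c,d,e, MSB first):
  row 0 [00000]: (0 IMPLIES (0 AND 0)) -> 1
  row 1 [00001]: (1 IMPLIES (0 AND 0)) -> 0
  row 2 [00010]: (0 IMPLIES (0 AND 1)) -> 1
  row 3 [00011]: (1 IMPLIES (0 AND 1)) -> 0
  row 4 [00100]: (0 IMPLIES (0 AND 0)) -> 1
  row 5 [00101]: (1 IMPLIES (0 AND 0)) -> 0
  row 6 [00110]: (0 IMPLIES (0 AND 1)) -> 1
  row 7 [00111]: (1 IMPLIES (0 AND 1)) -> 0
  row 8 [01000]: (0 IMPLIES (0 AND 0)) -> 1
  row 9 [01001]: (1 IMPLIES (0 AND 0)) -> 0
  row 10 [01010]: (0 IMPLIES (0 AND 1)) -> 1
  row 11 [01011]: (1 IMPLIES (0 AND 1)) -> 0
  row 12 [01100]: (0 IMPLIES (0 AND 0)) -> 1
  row 13 [01101]: (1 IMPLIES (0 AND 0)) -> 0
  row 14 [01110]: (0 IMPLIES (0 AND 1)) -> 1
  row 15 [01111]: (1 IMPLIES (0 AND 1)) -> 0
  row 16 [10000]: (0 IMPLIES (1 AND 0)) -> 1
  row 17 [10001]: (1 IMPLIES (1 AND 0)) -> 0
  row 18 [10010]: (0 IMPLIES (1 AND 1)) -> 1
  row 19 [10011]: (1 IMPLIES (1 AND 1)) -> 1
  row 20 [10100]: (0 IMPLIES (1 AND 0)) -> 1
  row 21 [10101]: (1 IMPLIES (1 AND 0)) -> 0
  row 22 [10110]: (0 IMPLIES (1 AND 1)) -> 1
  row 23 [10111]: (1 IMPLIES (1 AND 1)) -> 1
  row 24 [11000]: (0 IMPLIES (1 AND 0)) -> 1
  row 25 [11001]: (1 IMPLIES (1 AND 0)) -> 0
  row 26 [11010]: (0 IMPLIES (1 AND 1)) -> 1
  row 27 [11011]: (1 IMPLIES (1 AND 1)) -> 1
  row 28 [11100]: (0 IMPLIES (1 AND 0)) -> 1
  row 29 [11101]: (1 IMPLIES (1 AND 0)) -> 0
  row 30 [11110]: (0 IMPLIES (1 AND 1)) -> 1
  row 31 [11111]: (1 IMPLIES (1 AND 1)) -> 1
Full result column, 4 rows per line (a,b,c fixed per line; d,e runs 00..11 left to right):
  rows 0-3 [a,b,c=000]: 1010  = hex A
  rows 4-7 [a,b,c=001]: 1010  = hex A
  rows 8-11 [a,b,c=010]: 1010  = hex A
  rows 12-15 [a,b,c=011]: 1010  = hex A
  rows 16-19 [a,b,c=100]: 1011  = hex B
  rows 20-23 [a,b,c=101]: 1011  = hex B
  rows 24-27 [a,b,c=110]: 1011  = hex B
  rows 28-31 [a,b,c=111]: 1011  = hex B
Output column (row 0 .. row 31) = 10101010101010101011101110111011
Output column grouped in 4s = 1010 1010 1010 1010 1011 1011 1011 1011 = 0xAAAABBBB
Convert to decimal digit by digit (value = value*16 + digit):
  A -> 10
  10*16 + 10 (A) = 170
  170*16 + 10 (A) = 2730
  2730*16 + 10 (A) = 43690
  43690*16 + 11 (B) = 699051
  699051*16 + 11 (B) = 11184827
  11184827*16 + 11 (B) = 178957243
  178957243*16 + 11 (B) = 2863315899
Decimal = 2863315899

2863315899


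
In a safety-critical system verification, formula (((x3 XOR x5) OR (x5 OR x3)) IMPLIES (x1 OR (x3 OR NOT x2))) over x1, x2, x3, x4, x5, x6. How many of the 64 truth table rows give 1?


Formula: (((x3 XOR x5) OR (x5 OR x3)) IMPLIES (x1 OR (x3 OR NOT x2))) over 6 vars (64 rows)
Evaluate each row (x1, x2, x3, x4, x5, x6 as bits, MSB first):
  row 0 [000000]: (((0 XOR 0) OR (0 OR 0)) IMPLIES (0 OR (0 OR NOT 0))) -> 1
  row 1 [000001]: (((0 XOR 0) OR (0 OR 0)) IMPLIES (0 OR (0 OR NOT 0))) -> 1
  row 2 [000010]: (((0 XOR 1) OR (1 OR 0)) IMPLIES (0 OR (0 OR NOT 0))) -> 1
  row 3 [000011]: (((0 XOR 1) OR (1 OR 0)) IMPLIES (0 OR (0 OR NOT 0))) -> 1
  row 4 [000100]: (((0 XOR 0) OR (0 OR 0)) IMPLIES (0 OR (0 OR NOT 0))) -> 1
  (every remaining row is evaluated the same way; all 64 results are listed next)
Full result column, 8 rows per line (x1,x2,x3 fixed per line; x4,x5,x6 runs 000..111 left to right):
  rows 0-7 [x1,x2,x3=000]: 11111111  (ones: 8)
  rows 8-15 [x1,x2,x3=001]: 11111111  (ones: 8)
  rows 16-23 [x1,x2,x3=010]: 11001100  (ones: 4)
  rows 24-31 [x1,x2,x3=011]: 11111111  (ones: 8)
  rows 32-39 [x1,x2,x3=100]: 11111111  (ones: 8)
  rows 40-47 [x1,x2,x3=101]: 11111111  (ones: 8)
  rows 48-55 [x1,x2,x3=110]: 11111111  (ones: 8)
  rows 56-63 [x1,x2,x3=111]: 11111111  (ones: 8)
Count of 1-rows = 8+8+4+8+8+8+8+8 = 60

60


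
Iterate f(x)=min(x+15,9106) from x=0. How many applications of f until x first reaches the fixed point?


Step 1: x=0, cap=9106, increment=15
Step 2: x grows by 15 each step until capped at 9106; fixed point is x=9106
Step 3: iterations = ceil(9106/15) = 608

608


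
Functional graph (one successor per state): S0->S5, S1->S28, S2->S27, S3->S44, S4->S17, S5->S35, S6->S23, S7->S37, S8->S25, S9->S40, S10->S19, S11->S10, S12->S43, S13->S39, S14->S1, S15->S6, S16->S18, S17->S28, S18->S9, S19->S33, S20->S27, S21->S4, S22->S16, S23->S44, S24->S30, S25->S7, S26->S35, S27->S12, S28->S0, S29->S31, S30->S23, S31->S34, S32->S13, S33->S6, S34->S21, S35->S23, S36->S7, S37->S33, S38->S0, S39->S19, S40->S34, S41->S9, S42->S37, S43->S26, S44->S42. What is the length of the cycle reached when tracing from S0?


Trace from S0 until a state repeats:
  S0 -> S5 -> S35 -> S23 -> S44 -> S42 -> S37 -> S33 -> S6 -> S23
S23 first seen at step 3, revisited at step 9.
Cycle length = 9 - 3 = 6

6


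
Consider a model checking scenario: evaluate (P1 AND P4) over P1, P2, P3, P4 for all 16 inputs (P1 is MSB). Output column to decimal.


Formula: (P1 AND P4) over P1, P2, P3, P4 (16 rows)
Evaluate each row (bits = P1,P2,P3,P4, MSB first):
  row 0 [0000]: (0 AND 0) -> 0
  row 1 [0001]: (0 AND 1) -> 0
  row 2 [0010]: (0 AND 0) -> 0
  row 3 [0011]: (0 AND 1) -> 0
  row 4 [0100]: (0 AND 0) -> 0
  row 5 [0101]: (0 AND 1) -> 0
  row 6 [0110]: (0 AND 0) -> 0
  row 7 [0111]: (0 AND 1) -> 0
  row 8 [1000]: (1 AND 0) -> 0
  row 9 [1001]: (1 AND 1) -> 1
  row 10 [1010]: (1 AND 0) -> 0
  row 11 [1011]: (1 AND 1) -> 1
  row 12 [1100]: (1 AND 0) -> 0
  row 13 [1101]: (1 AND 1) -> 1
  row 14 [1110]: (1 AND 0) -> 0
  row 15 [1111]: (1 AND 1) -> 1
Full result column, 4 rows per line (P1,P2 fixed per line; P3,P4 runs 00..11 left to right):
  rows 0-3 [P1,P2=00]: 0000  = hex 0
  rows 4-7 [P1,P2=01]: 0000  = hex 0
  rows 8-11 [P1,P2=10]: 0101  = hex 5
  rows 12-15 [P1,P2=11]: 0101  = hex 5
Output column (row 0 .. row 15) = 0000000001010101
Output column grouped in 4s = 0000 0000 0101 0101 = 0x0055
Convert to decimal digit by digit (value = value*16 + digit):
  0 -> 0
  0*16 + 0 = 0
  0*16 + 5 = 5
  5*16 + 5 = 85
Decimal = 85

85


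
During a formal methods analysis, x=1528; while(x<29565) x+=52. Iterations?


Step 1: x goes from 1528 toward 29565 by 52; the body runs while x<29565, so iterations = ceil((bound-start)/step)
Step 2: Distance=28037
Step 3: ceil(28037/52)=540

540


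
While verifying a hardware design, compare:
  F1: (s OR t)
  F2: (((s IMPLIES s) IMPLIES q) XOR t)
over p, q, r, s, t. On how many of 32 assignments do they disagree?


F1 = (s OR t)
F2 = (((s IMPLIES s) IMPLIES q) XOR t)
Evaluate both on each of 32 rows (bits = p,q,r,s,t):
  row 0 [00000]: F1=0 F2=0 -> 0
  row 1 [00001]: F1=1 F2=1 -> 0
  row 2 [00010]: F1=1 F2=0 (differ) -> 1
  row 3 [00011]: F1=1 F2=1 -> 0
  row 4 [00100]: F1=0 F2=0 -> 0
  row 5 [00101]: F1=1 F2=1 -> 0
  row 6 [00110]: F1=1 F2=0 (differ) -> 1
  row 7 [00111]: F1=1 F2=1 -> 0
  row 8 [01000]: F1=0 F2=1 (differ) -> 1
  row 9 [01001]: F1=1 F2=0 (differ) -> 1
  row 10 [01010]: F1=1 F2=1 -> 0
  row 11 [01011]: F1=1 F2=0 (differ) -> 1
  row 12 [01100]: F1=0 F2=1 (differ) -> 1
  row 13 [01101]: F1=1 F2=0 (differ) -> 1
  row 14 [01110]: F1=1 F2=1 -> 0
  row 15 [01111]: F1=1 F2=0 (differ) -> 1
  row 16 [10000]: F1=0 F2=0 -> 0
  row 17 [10001]: F1=1 F2=1 -> 0
  row 18 [10010]: F1=1 F2=0 (differ) -> 1
  row 19 [10011]: F1=1 F2=1 -> 0
  row 20 [10100]: F1=0 F2=0 -> 0
  row 21 [10101]: F1=1 F2=1 -> 0
  row 22 [10110]: F1=1 F2=0 (differ) -> 1
  row 23 [10111]: F1=1 F2=1 -> 0
  row 24 [11000]: F1=0 F2=1 (differ) -> 1
  row 25 [11001]: F1=1 F2=0 (differ) -> 1
  row 26 [11010]: F1=1 F2=1 -> 0
  row 27 [11011]: F1=1 F2=0 (differ) -> 1
  row 28 [11100]: F1=0 F2=1 (differ) -> 1
  row 29 [11101]: F1=1 F2=0 (differ) -> 1
  row 30 [11110]: F1=1 F2=1 -> 0
  row 31 [11111]: F1=1 F2=0 (differ) -> 1
Full result column, 8 rows per line (p,q fixed per line; r,s,t runs 000..111 left to right):
  rows 0-7 [p,q=00]: 00100010  (ones: 2)
  rows 8-15 [p,q=01]: 11011101  (ones: 6)
  rows 16-23 [p,q=10]: 00100010  (ones: 2)
  rows 24-31 [p,q=11]: 11011101  (ones: 6)
Disagreements = 2+6+2+6 = 16

16


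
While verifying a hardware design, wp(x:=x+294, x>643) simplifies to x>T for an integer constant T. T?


Formula: wp(x:=E, P) = P[E/x] (substitute E for x in postcondition)
Step 1: Postcondition: x>643
Step 2: Substitute x+294 for x: x+294>643
Step 3: Solve for x: x > 643-294 = 349

349


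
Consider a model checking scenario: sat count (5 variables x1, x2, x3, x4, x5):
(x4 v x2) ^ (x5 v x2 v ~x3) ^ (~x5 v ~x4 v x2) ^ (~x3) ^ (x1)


CNF with 5 clauses over 5 vars (32 assignments).
An assignment satisfies CNF iff every clause has >=1 true literal.
Check each row (bits = x1,x2,x3,x4,x5; clause T/F shown):
  row 0 [00000]: clauses=FTTTF -> 0
  row 1 [00001]: clauses=FTTTF -> 0
  row 2 [00010]: clauses=TTTTF -> 0
  row 3 [00011]: clauses=TTFTF -> 0
  row 4 [00100]: clauses=FFTFF -> 0
  row 5 [00101]: clauses=FTTFF -> 0
  row 6 [00110]: clauses=TFTFF -> 0
  row 7 [00111]: clauses=TTFFF -> 0
  row 8 [01000]: clauses=TTTTF -> 0
  row 9 [01001]: clauses=TTTTF -> 0
  row 10 [01010]: clauses=TTTTF -> 0
  row 11 [01011]: clauses=TTTTF -> 0
  row 12 [01100]: clauses=TTTFF -> 0
  row 13 [01101]: clauses=TTTFF -> 0
  row 14 [01110]: clauses=TTTFF -> 0
  row 15 [01111]: clauses=TTTFF -> 0
  row 16 [10000]: clauses=FTTTT -> 0
  row 17 [10001]: clauses=FTTTT -> 0
  row 18 [10010]: clauses=TTTTT -> 1
  row 19 [10011]: clauses=TTFTT -> 0
  row 20 [10100]: clauses=FFTFT -> 0
  row 21 [10101]: clauses=FTTFT -> 0
  row 22 [10110]: clauses=TFTFT -> 0
  row 23 [10111]: clauses=TTFFT -> 0
  row 24 [11000]: clauses=TTTTT -> 1
  row 25 [11001]: clauses=TTTTT -> 1
  row 26 [11010]: clauses=TTTTT -> 1
  row 27 [11011]: clauses=TTTTT -> 1
  row 28 [11100]: clauses=TTTFT -> 0
  row 29 [11101]: clauses=TTTFT -> 0
  row 30 [11110]: clauses=TTTFT -> 0
  row 31 [11111]: clauses=TTTFT -> 0
Full result column, 8 rows per line (x1,x2 fixed per line; x3,x4,x5 runs 000..111 left to right):
  rows 0-7 [x1,x2=00]: 00000000  (ones: 0)
  rows 8-15 [x1,x2=01]: 00000000  (ones: 0)
  rows 16-23 [x1,x2=10]: 00100000  (ones: 1)
  rows 24-31 [x1,x2=11]: 11110000  (ones: 4)
Satisfying assignments = 0+0+1+4 = 5

5


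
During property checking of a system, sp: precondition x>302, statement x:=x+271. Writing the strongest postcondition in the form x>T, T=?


Formula: sp(P, x:=E) = exists old_x. (x = E[old_x/x]) AND P[old_x/x] (old_x is the value of x before the assignment; eliminate old_x by solving x = E[old_x/x] for old_x)
Step 1: Precondition P: x>302, i.e. old_x > 302
Step 2: Assignment gives x = old_x + 271, so old_x = x - 271
Step 3: Substitute into P: x - 271 > 302
Step 4: Simplify: x > 302+271 = 573

573


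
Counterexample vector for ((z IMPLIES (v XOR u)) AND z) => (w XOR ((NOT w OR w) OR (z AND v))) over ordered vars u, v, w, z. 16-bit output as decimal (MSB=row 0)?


F1 = ((z IMPLIES (v XOR u)) AND z)
F2 = (w XOR ((NOT w OR w) OR (z AND v)))
Counterexample to F1=>F2 is where F1=1 and F2=0.
Evaluate each row (bits = u,v,w,z, MSB first):
  row 0 [0000]: F1=0 F2=1 -> F1&~F2 -> 0
  row 1 [0001]: F1=0 F2=1 -> F1&~F2 -> 0
  row 2 [0010]: F1=0 F2=0 -> F1&~F2 -> 0
  row 3 [0011]: F1=0 F2=0 -> F1&~F2 -> 0
  row 4 [0100]: F1=0 F2=1 -> F1&~F2 -> 0
  row 5 [0101]: F1=1 F2=1 -> F1&~F2 -> 0
  row 6 [0110]: F1=0 F2=0 -> F1&~F2 -> 0
  row 7 [0111]: F1=1 F2=0 -> F1&~F2 -> 1
  row 8 [1000]: F1=0 F2=1 -> F1&~F2 -> 0
  row 9 [1001]: F1=1 F2=1 -> F1&~F2 -> 0
  row 10 [1010]: F1=0 F2=0 -> F1&~F2 -> 0
  row 11 [1011]: F1=1 F2=0 -> F1&~F2 -> 1
  row 12 [1100]: F1=0 F2=1 -> F1&~F2 -> 0
  row 13 [1101]: F1=0 F2=1 -> F1&~F2 -> 0
  row 14 [1110]: F1=0 F2=0 -> F1&~F2 -> 0
  row 15 [1111]: F1=0 F2=0 -> F1&~F2 -> 0
Full result column, 4 rows per line (u,v fixed per line; w,z runs 00..11 left to right):
  rows 0-3 [u,v=00]: 0000  = hex 0
  rows 4-7 [u,v=01]: 0001  = hex 1
  rows 8-11 [u,v=10]: 0001  = hex 1
  rows 12-15 [u,v=11]: 0000  = hex 0
Counterexample vector (row 0 .. row 15) = 0000000100010000
Output column grouped in 4s = 0000 0001 0001 0000 = 0x0110
Convert to decimal digit by digit (value = value*16 + digit):
  0 -> 0
  0*16 + 1 = 1
  1*16 + 1 = 17
  17*16 + 0 = 272
Decimal = 272

272


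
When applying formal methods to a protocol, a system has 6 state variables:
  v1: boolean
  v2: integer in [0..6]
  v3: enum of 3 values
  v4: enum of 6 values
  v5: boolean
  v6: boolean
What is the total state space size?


State space = product of domain sizes of all variables.
Domain sizes:
  v1 (boolean): 2
  v2 (integer in [0..6]): 7
  v3 (enum of 3 values): 3
  v4 (enum of 6 values): 6
  v5 (boolean): 2
  v6 (boolean): 2
Product = 2 * 7 * 3 * 6 * 2 * 2 = 1008

1008


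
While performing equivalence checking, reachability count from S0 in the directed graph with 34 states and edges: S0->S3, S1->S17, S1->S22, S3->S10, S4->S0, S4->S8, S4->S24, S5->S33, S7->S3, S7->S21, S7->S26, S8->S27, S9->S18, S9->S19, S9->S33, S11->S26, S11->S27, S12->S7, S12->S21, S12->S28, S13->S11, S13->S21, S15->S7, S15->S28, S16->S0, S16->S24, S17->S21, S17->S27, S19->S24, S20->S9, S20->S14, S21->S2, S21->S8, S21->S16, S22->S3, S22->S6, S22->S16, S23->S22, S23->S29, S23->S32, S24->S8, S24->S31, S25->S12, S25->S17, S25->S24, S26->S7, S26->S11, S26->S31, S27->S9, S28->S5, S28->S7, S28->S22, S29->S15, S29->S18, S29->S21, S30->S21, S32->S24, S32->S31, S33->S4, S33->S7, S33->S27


BFS from S0:
  layer 0: {S0}
  layer 1: {S3}
  layer 2: {S10}
Reachable set: {S0, S3, S10}
Count = 3

3


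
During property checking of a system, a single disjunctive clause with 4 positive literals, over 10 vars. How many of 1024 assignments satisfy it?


Step 1: Total=2^10=1024
Step 2: Unsat when all 4 false: 2^6=64
Step 3: Sat=1024-64=960

960


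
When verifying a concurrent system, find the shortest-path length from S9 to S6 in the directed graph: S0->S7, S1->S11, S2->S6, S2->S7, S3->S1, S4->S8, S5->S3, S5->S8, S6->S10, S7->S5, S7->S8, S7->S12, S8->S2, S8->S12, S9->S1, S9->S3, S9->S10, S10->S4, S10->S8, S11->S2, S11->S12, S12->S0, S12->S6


BFS layer-by-layer from S9:
  dist 0: {S9}
  dist 1: {S1, S3, S10}
  dist 2: {S4, S8, S11}
  dist 3: {S2, S12}
  dist 4: {S0, S6, S7}
  -> S6 reached at distance 4
Shortest path length = 4

4


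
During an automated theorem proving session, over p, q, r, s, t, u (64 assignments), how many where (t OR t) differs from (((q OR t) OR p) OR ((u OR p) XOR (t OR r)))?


F1 = (t OR t)
F2 = (((q OR t) OR p) OR ((u OR p) XOR (t OR r)))
Evaluate both on each of 64 rows (bits = p,q,r,s,t,u):
  row 0 [000000]: F1=0 F2=0 -> 0
  row 1 [000001]: F1=0 F2=1 (differ) -> 1
  row 2 [000010]: F1=1 F2=1 -> 0
  row 3 [000011]: F1=1 F2=1 -> 0
  row 4 [000100]: F1=0 F2=0 -> 0
  (every remaining row is evaluated the same way; all 64 results are listed next)
Full result column, 8 rows per line (p,q,r fixed per line; s,t,u runs 000..111 left to right):
  rows 0-7 [p,q,r=000]: 01000100  (ones: 2)
  rows 8-15 [p,q,r=001]: 10001000  (ones: 2)
  rows 16-23 [p,q,r=010]: 11001100  (ones: 4)
  rows 24-31 [p,q,r=011]: 11001100  (ones: 4)
  rows 32-39 [p,q,r=100]: 11001100  (ones: 4)
  rows 40-47 [p,q,r=101]: 11001100  (ones: 4)
  rows 48-55 [p,q,r=110]: 11001100  (ones: 4)
  rows 56-63 [p,q,r=111]: 11001100  (ones: 4)
Disagreements = 2+2+4+4+4+4+4+4 = 28

28


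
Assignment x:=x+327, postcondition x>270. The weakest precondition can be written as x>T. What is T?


Formula: wp(x:=E, P) = P[E/x] (substitute E for x in postcondition)
Step 1: Postcondition: x>270
Step 2: Substitute x+327 for x: x+327>270
Step 3: Solve for x: x > 270-327 = -57

-57


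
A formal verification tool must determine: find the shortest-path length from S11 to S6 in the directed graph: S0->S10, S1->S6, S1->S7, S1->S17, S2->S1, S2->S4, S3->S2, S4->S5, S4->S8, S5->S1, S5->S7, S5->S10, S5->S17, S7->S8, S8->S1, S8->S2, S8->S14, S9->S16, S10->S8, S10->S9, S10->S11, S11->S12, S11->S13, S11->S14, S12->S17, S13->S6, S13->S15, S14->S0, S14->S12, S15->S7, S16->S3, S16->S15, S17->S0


BFS layer-by-layer from S11:
  dist 0: {S11}
  dist 1: {S12, S13, S14}
  dist 2: {S0, S6, S15, S17}
  -> S6 reached at distance 2
Shortest path length = 2

2


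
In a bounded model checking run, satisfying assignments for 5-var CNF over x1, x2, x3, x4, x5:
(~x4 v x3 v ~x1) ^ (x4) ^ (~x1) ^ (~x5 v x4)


CNF with 4 clauses over 5 vars (32 assignments).
An assignment satisfies CNF iff every clause has >=1 true literal.
Check each row (bits = x1,x2,x3,x4,x5; clause T/F shown):
  row 0 [00000]: clauses=TFTT -> 0
  row 1 [00001]: clauses=TFTF -> 0
  row 2 [00010]: clauses=TTTT -> 1
  row 3 [00011]: clauses=TTTT -> 1
  row 4 [00100]: clauses=TFTT -> 0
  row 5 [00101]: clauses=TFTF -> 0
  row 6 [00110]: clauses=TTTT -> 1
  row 7 [00111]: clauses=TTTT -> 1
  row 8 [01000]: clauses=TFTT -> 0
  row 9 [01001]: clauses=TFTF -> 0
  row 10 [01010]: clauses=TTTT -> 1
  row 11 [01011]: clauses=TTTT -> 1
  row 12 [01100]: clauses=TFTT -> 0
  row 13 [01101]: clauses=TFTF -> 0
  row 14 [01110]: clauses=TTTT -> 1
  row 15 [01111]: clauses=TTTT -> 1
  row 16 [10000]: clauses=TFFT -> 0
  row 17 [10001]: clauses=TFFF -> 0
  row 18 [10010]: clauses=FTFT -> 0
  row 19 [10011]: clauses=FTFT -> 0
  row 20 [10100]: clauses=TFFT -> 0
  row 21 [10101]: clauses=TFFF -> 0
  row 22 [10110]: clauses=TTFT -> 0
  row 23 [10111]: clauses=TTFT -> 0
  row 24 [11000]: clauses=TFFT -> 0
  row 25 [11001]: clauses=TFFF -> 0
  row 26 [11010]: clauses=FTFT -> 0
  row 27 [11011]: clauses=FTFT -> 0
  row 28 [11100]: clauses=TFFT -> 0
  row 29 [11101]: clauses=TFFF -> 0
  row 30 [11110]: clauses=TTFT -> 0
  row 31 [11111]: clauses=TTFT -> 0
Full result column, 8 rows per line (x1,x2 fixed per line; x3,x4,x5 runs 000..111 left to right):
  rows 0-7 [x1,x2=00]: 00110011  (ones: 4)
  rows 8-15 [x1,x2=01]: 00110011  (ones: 4)
  rows 16-23 [x1,x2=10]: 00000000  (ones: 0)
  rows 24-31 [x1,x2=11]: 00000000  (ones: 0)
Satisfying assignments = 4+4+0+0 = 8

8


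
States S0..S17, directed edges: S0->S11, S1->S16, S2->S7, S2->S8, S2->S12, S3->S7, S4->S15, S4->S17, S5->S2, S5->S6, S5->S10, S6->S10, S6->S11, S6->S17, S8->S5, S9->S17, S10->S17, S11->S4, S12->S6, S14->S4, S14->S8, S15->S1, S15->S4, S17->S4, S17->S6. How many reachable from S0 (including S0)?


BFS from S0:
  layer 0: {S0}
  layer 1: {S11}
  layer 2: {S4}
  layer 3: {S15, S17}
  layer 4: {S1, S6}
  layer 5: {S10, S16}
Reachable set: {S0, S1, S4, S6, S10, S11, S15, S16, S17}
Count = 9

9


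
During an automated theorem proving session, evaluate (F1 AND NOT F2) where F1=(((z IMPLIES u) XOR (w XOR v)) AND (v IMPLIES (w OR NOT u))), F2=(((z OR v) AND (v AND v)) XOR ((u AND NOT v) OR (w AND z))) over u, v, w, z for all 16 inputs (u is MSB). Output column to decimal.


F1 = (((z IMPLIES u) XOR (w XOR v)) AND (v IMPLIES (w OR NOT u)))
F2 = (((z OR v) AND (v AND v)) XOR ((u AND NOT v) OR (w AND z)))
Counterexample to F1=>F2 is where F1=1 and F2=0.
Evaluate each row (bits = u,v,w,z, MSB first):
  row 0 [0000]: F1=1 F2=0 -> F1&~F2 -> 1
  row 1 [0001]: F1=0 F2=0 -> F1&~F2 -> 0
  row 2 [0010]: F1=0 F2=0 -> F1&~F2 -> 0
  row 3 [0011]: F1=1 F2=1 -> F1&~F2 -> 0
  row 4 [0100]: F1=0 F2=1 -> F1&~F2 -> 0
  row 5 [0101]: F1=1 F2=1 -> F1&~F2 -> 0
  row 6 [0110]: F1=1 F2=1 -> F1&~F2 -> 0
  row 7 [0111]: F1=0 F2=0 -> F1&~F2 -> 0
  row 8 [1000]: F1=1 F2=1 -> F1&~F2 -> 0
  row 9 [1001]: F1=1 F2=1 -> F1&~F2 -> 0
  row 10 [1010]: F1=0 F2=1 -> F1&~F2 -> 0
  row 11 [1011]: F1=0 F2=1 -> F1&~F2 -> 0
  row 12 [1100]: F1=0 F2=1 -> F1&~F2 -> 0
  row 13 [1101]: F1=0 F2=1 -> F1&~F2 -> 0
  row 14 [1110]: F1=1 F2=1 -> F1&~F2 -> 0
  row 15 [1111]: F1=1 F2=0 -> F1&~F2 -> 1
Full result column, 4 rows per line (u,v fixed per line; w,z runs 00..11 left to right):
  rows 0-3 [u,v=00]: 1000  = hex 8
  rows 4-7 [u,v=01]: 0000  = hex 0
  rows 8-11 [u,v=10]: 0000  = hex 0
  rows 12-15 [u,v=11]: 0001  = hex 1
Counterexample vector (row 0 .. row 15) = 1000000000000001
Output column grouped in 4s = 1000 0000 0000 0001 = 0x8001
Convert to decimal digit by digit (value = value*16 + digit):
  8 -> 8
  8*16 + 0 = 128
  128*16 + 0 = 2048
  2048*16 + 1 = 32769
Decimal = 32769

32769


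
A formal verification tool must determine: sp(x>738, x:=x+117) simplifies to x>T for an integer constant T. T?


Formula: sp(P, x:=E) = exists old_x. (x = E[old_x/x]) AND P[old_x/x] (old_x is the value of x before the assignment; eliminate old_x by solving x = E[old_x/x] for old_x)
Step 1: Precondition P: x>738, i.e. old_x > 738
Step 2: Assignment gives x = old_x + 117, so old_x = x - 117
Step 3: Substitute into P: x - 117 > 738
Step 4: Simplify: x > 738+117 = 855

855


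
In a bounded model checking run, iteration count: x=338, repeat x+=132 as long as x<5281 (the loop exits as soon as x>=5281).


Step 1: x goes from 338 toward 5281 by 132; the body runs while x<5281, so iterations = ceil((bound-start)/step)
Step 2: Distance=4943
Step 3: ceil(4943/132)=38

38


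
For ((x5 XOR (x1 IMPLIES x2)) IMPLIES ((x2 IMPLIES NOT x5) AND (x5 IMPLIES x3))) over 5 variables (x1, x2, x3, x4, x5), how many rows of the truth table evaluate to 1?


Formula: ((x5 XOR (x1 IMPLIES x2)) IMPLIES ((x2 IMPLIES NOT x5) AND (x5 IMPLIES x3))) over 5 vars (32 rows)
Evaluate each row (x1, x2, x3, x4, x5 as bits, MSB first):
  row 0 [00000]: ((0 XOR (0 IMPLIES 0)) IMPLIES ((0 IMPLIES NOT 0) AND (0 IMPLIES 0))) -> 1
  row 1 [00001]: ((1 XOR (0 IMPLIES 0)) IMPLIES ((0 IMPLIES NOT 1) AND (1 IMPLIES 0))) -> 1
  row 2 [00010]: ((0 XOR (0 IMPLIES 0)) IMPLIES ((0 IMPLIES NOT 0) AND (0 IMPLIES 0))) -> 1
  row 3 [00011]: ((1 XOR (0 IMPLIES 0)) IMPLIES ((0 IMPLIES NOT 1) AND (1 IMPLIES 0))) -> 1
  row 4 [00100]: ((0 XOR (0 IMPLIES 0)) IMPLIES ((0 IMPLIES NOT 0) AND (0 IMPLIES 1))) -> 1
  row 5 [00101]: ((1 XOR (0 IMPLIES 0)) IMPLIES ((0 IMPLIES NOT 1) AND (1 IMPLIES 1))) -> 1
  row 6 [00110]: ((0 XOR (0 IMPLIES 0)) IMPLIES ((0 IMPLIES NOT 0) AND (0 IMPLIES 1))) -> 1
  row 7 [00111]: ((1 XOR (0 IMPLIES 0)) IMPLIES ((0 IMPLIES NOT 1) AND (1 IMPLIES 1))) -> 1
  row 8 [01000]: ((0 XOR (0 IMPLIES 1)) IMPLIES ((1 IMPLIES NOT 0) AND (0 IMPLIES 0))) -> 1
  row 9 [01001]: ((1 XOR (0 IMPLIES 1)) IMPLIES ((1 IMPLIES NOT 1) AND (1 IMPLIES 0))) -> 1
  row 10 [01010]: ((0 XOR (0 IMPLIES 1)) IMPLIES ((1 IMPLIES NOT 0) AND (0 IMPLIES 0))) -> 1
  row 11 [01011]: ((1 XOR (0 IMPLIES 1)) IMPLIES ((1 IMPLIES NOT 1) AND (1 IMPLIES 0))) -> 1
  row 12 [01100]: ((0 XOR (0 IMPLIES 1)) IMPLIES ((1 IMPLIES NOT 0) AND (0 IMPLIES 1))) -> 1
  row 13 [01101]: ((1 XOR (0 IMPLIES 1)) IMPLIES ((1 IMPLIES NOT 1) AND (1 IMPLIES 1))) -> 1
  row 14 [01110]: ((0 XOR (0 IMPLIES 1)) IMPLIES ((1 IMPLIES NOT 0) AND (0 IMPLIES 1))) -> 1
  row 15 [01111]: ((1 XOR (0 IMPLIES 1)) IMPLIES ((1 IMPLIES NOT 1) AND (1 IMPLIES 1))) -> 1
  row 16 [10000]: ((0 XOR (1 IMPLIES 0)) IMPLIES ((0 IMPLIES NOT 0) AND (0 IMPLIES 0))) -> 1
  row 17 [10001]: ((1 XOR (1 IMPLIES 0)) IMPLIES ((0 IMPLIES NOT 1) AND (1 IMPLIES 0))) -> 0
  row 18 [10010]: ((0 XOR (1 IMPLIES 0)) IMPLIES ((0 IMPLIES NOT 0) AND (0 IMPLIES 0))) -> 1
  row 19 [10011]: ((1 XOR (1 IMPLIES 0)) IMPLIES ((0 IMPLIES NOT 1) AND (1 IMPLIES 0))) -> 0
  row 20 [10100]: ((0 XOR (1 IMPLIES 0)) IMPLIES ((0 IMPLIES NOT 0) AND (0 IMPLIES 1))) -> 1
  row 21 [10101]: ((1 XOR (1 IMPLIES 0)) IMPLIES ((0 IMPLIES NOT 1) AND (1 IMPLIES 1))) -> 1
  row 22 [10110]: ((0 XOR (1 IMPLIES 0)) IMPLIES ((0 IMPLIES NOT 0) AND (0 IMPLIES 1))) -> 1
  row 23 [10111]: ((1 XOR (1 IMPLIES 0)) IMPLIES ((0 IMPLIES NOT 1) AND (1 IMPLIES 1))) -> 1
  row 24 [11000]: ((0 XOR (1 IMPLIES 1)) IMPLIES ((1 IMPLIES NOT 0) AND (0 IMPLIES 0))) -> 1
  row 25 [11001]: ((1 XOR (1 IMPLIES 1)) IMPLIES ((1 IMPLIES NOT 1) AND (1 IMPLIES 0))) -> 1
  row 26 [11010]: ((0 XOR (1 IMPLIES 1)) IMPLIES ((1 IMPLIES NOT 0) AND (0 IMPLIES 0))) -> 1
  row 27 [11011]: ((1 XOR (1 IMPLIES 1)) IMPLIES ((1 IMPLIES NOT 1) AND (1 IMPLIES 0))) -> 1
  row 28 [11100]: ((0 XOR (1 IMPLIES 1)) IMPLIES ((1 IMPLIES NOT 0) AND (0 IMPLIES 1))) -> 1
  row 29 [11101]: ((1 XOR (1 IMPLIES 1)) IMPLIES ((1 IMPLIES NOT 1) AND (1 IMPLIES 1))) -> 1
  row 30 [11110]: ((0 XOR (1 IMPLIES 1)) IMPLIES ((1 IMPLIES NOT 0) AND (0 IMPLIES 1))) -> 1
  row 31 [11111]: ((1 XOR (1 IMPLIES 1)) IMPLIES ((1 IMPLIES NOT 1) AND (1 IMPLIES 1))) -> 1
Full result column, 8 rows per line (x1,x2 fixed per line; x3,x4,x5 runs 000..111 left to right):
  rows 0-7 [x1,x2=00]: 11111111  (ones: 8)
  rows 8-15 [x1,x2=01]: 11111111  (ones: 8)
  rows 16-23 [x1,x2=10]: 10101111  (ones: 6)
  rows 24-31 [x1,x2=11]: 11111111  (ones: 8)
Count of 1-rows = 8+8+6+8 = 30

30


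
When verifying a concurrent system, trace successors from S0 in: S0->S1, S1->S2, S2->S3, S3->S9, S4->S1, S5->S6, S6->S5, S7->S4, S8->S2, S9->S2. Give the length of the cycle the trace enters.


Trace from S0 until a state repeats:
  S0 -> S1 -> S2 -> S3 -> S9 -> S2
S2 first seen at step 2, revisited at step 5.
Cycle length = 5 - 2 = 3

3


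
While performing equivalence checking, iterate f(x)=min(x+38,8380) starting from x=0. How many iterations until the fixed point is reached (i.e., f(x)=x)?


Step 1: x=0, cap=8380, increment=38
Step 2: x grows by 38 each step until capped at 8380; fixed point is x=8380
Step 3: iterations = ceil(8380/38) = 221

221


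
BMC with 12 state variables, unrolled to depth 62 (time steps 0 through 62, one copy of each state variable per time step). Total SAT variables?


BMC unrolls to depth k, creating one copy of each state var for steps 0..k.
Step count = 62 + 1 = 63 (steps 0 through 62)
Vars per step = 12
Total = 12 * 63 = 756

756


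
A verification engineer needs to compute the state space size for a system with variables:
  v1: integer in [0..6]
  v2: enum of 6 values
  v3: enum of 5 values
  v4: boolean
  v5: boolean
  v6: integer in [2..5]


State space = product of domain sizes of all variables.
Domain sizes:
  v1 (integer in [0..6]): 7
  v2 (enum of 6 values): 6
  v3 (enum of 5 values): 5
  v4 (boolean): 2
  v5 (boolean): 2
  v6 (integer in [2..5]): 4
Product = 7 * 6 * 5 * 2 * 2 * 4 = 3360

3360


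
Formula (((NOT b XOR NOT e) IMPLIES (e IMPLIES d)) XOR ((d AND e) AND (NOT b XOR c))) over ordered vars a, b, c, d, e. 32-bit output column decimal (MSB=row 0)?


Formula: (((NOT b XOR NOT e) IMPLIES (e IMPLIES d)) XOR ((d AND e) AND (NOT b XOR c))) over a, b, c, d, e (32 rows)
Evaluate each row (bits = a,b,c,d,e, MSB first):
  row 0 [00000]: (((NOT 0 XOR NOT 0) IMPLIES (0 IMPLIES 0)) XOR ((0 AND 0) AND (NOT 0 XOR 0))) -> 1
  row 1 [00001]: (((NOT 0 XOR NOT 1) IMPLIES (1 IMPLIES 0)) XOR ((0 AND 1) AND (NOT 0 XOR 0))) -> 0
  row 2 [00010]: (((NOT 0 XOR NOT 0) IMPLIES (0 IMPLIES 1)) XOR ((1 AND 0) AND (NOT 0 XOR 0))) -> 1
  row 3 [00011]: (((NOT 0 XOR NOT 1) IMPLIES (1 IMPLIES 1)) XOR ((1 AND 1) AND (NOT 0 XOR 0))) -> 0
  row 4 [00100]: (((NOT 0 XOR NOT 0) IMPLIES (0 IMPLIES 0)) XOR ((0 AND 0) AND (NOT 0 XOR 1))) -> 1
  row 5 [00101]: (((NOT 0 XOR NOT 1) IMPLIES (1 IMPLIES 0)) XOR ((0 AND 1) AND (NOT 0 XOR 1))) -> 0
  row 6 [00110]: (((NOT 0 XOR NOT 0) IMPLIES (0 IMPLIES 1)) XOR ((1 AND 0) AND (NOT 0 XOR 1))) -> 1
  row 7 [00111]: (((NOT 0 XOR NOT 1) IMPLIES (1 IMPLIES 1)) XOR ((1 AND 1) AND (NOT 0 XOR 1))) -> 1
  row 8 [01000]: (((NOT 1 XOR NOT 0) IMPLIES (0 IMPLIES 0)) XOR ((0 AND 0) AND (NOT 1 XOR 0))) -> 1
  row 9 [01001]: (((NOT 1 XOR NOT 1) IMPLIES (1 IMPLIES 0)) XOR ((0 AND 1) AND (NOT 1 XOR 0))) -> 1
  row 10 [01010]: (((NOT 1 XOR NOT 0) IMPLIES (0 IMPLIES 1)) XOR ((1 AND 0) AND (NOT 1 XOR 0))) -> 1
  row 11 [01011]: (((NOT 1 XOR NOT 1) IMPLIES (1 IMPLIES 1)) XOR ((1 AND 1) AND (NOT 1 XOR 0))) -> 1
  row 12 [01100]: (((NOT 1 XOR NOT 0) IMPLIES (0 IMPLIES 0)) XOR ((0 AND 0) AND (NOT 1 XOR 1))) -> 1
  row 13 [01101]: (((NOT 1 XOR NOT 1) IMPLIES (1 IMPLIES 0)) XOR ((0 AND 1) AND (NOT 1 XOR 1))) -> 1
  row 14 [01110]: (((NOT 1 XOR NOT 0) IMPLIES (0 IMPLIES 1)) XOR ((1 AND 0) AND (NOT 1 XOR 1))) -> 1
  row 15 [01111]: (((NOT 1 XOR NOT 1) IMPLIES (1 IMPLIES 1)) XOR ((1 AND 1) AND (NOT 1 XOR 1))) -> 0
  row 16 [10000]: (((NOT 0 XOR NOT 0) IMPLIES (0 IMPLIES 0)) XOR ((0 AND 0) AND (NOT 0 XOR 0))) -> 1
  row 17 [10001]: (((NOT 0 XOR NOT 1) IMPLIES (1 IMPLIES 0)) XOR ((0 AND 1) AND (NOT 0 XOR 0))) -> 0
  row 18 [10010]: (((NOT 0 XOR NOT 0) IMPLIES (0 IMPLIES 1)) XOR ((1 AND 0) AND (NOT 0 XOR 0))) -> 1
  row 19 [10011]: (((NOT 0 XOR NOT 1) IMPLIES (1 IMPLIES 1)) XOR ((1 AND 1) AND (NOT 0 XOR 0))) -> 0
  row 20 [10100]: (((NOT 0 XOR NOT 0) IMPLIES (0 IMPLIES 0)) XOR ((0 AND 0) AND (NOT 0 XOR 1))) -> 1
  row 21 [10101]: (((NOT 0 XOR NOT 1) IMPLIES (1 IMPLIES 0)) XOR ((0 AND 1) AND (NOT 0 XOR 1))) -> 0
  row 22 [10110]: (((NOT 0 XOR NOT 0) IMPLIES (0 IMPLIES 1)) XOR ((1 AND 0) AND (NOT 0 XOR 1))) -> 1
  row 23 [10111]: (((NOT 0 XOR NOT 1) IMPLIES (1 IMPLIES 1)) XOR ((1 AND 1) AND (NOT 0 XOR 1))) -> 1
  row 24 [11000]: (((NOT 1 XOR NOT 0) IMPLIES (0 IMPLIES 0)) XOR ((0 AND 0) AND (NOT 1 XOR 0))) -> 1
  row 25 [11001]: (((NOT 1 XOR NOT 1) IMPLIES (1 IMPLIES 0)) XOR ((0 AND 1) AND (NOT 1 XOR 0))) -> 1
  row 26 [11010]: (((NOT 1 XOR NOT 0) IMPLIES (0 IMPLIES 1)) XOR ((1 AND 0) AND (NOT 1 XOR 0))) -> 1
  row 27 [11011]: (((NOT 1 XOR NOT 1) IMPLIES (1 IMPLIES 1)) XOR ((1 AND 1) AND (NOT 1 XOR 0))) -> 1
  row 28 [11100]: (((NOT 1 XOR NOT 0) IMPLIES (0 IMPLIES 0)) XOR ((0 AND 0) AND (NOT 1 XOR 1))) -> 1
  row 29 [11101]: (((NOT 1 XOR NOT 1) IMPLIES (1 IMPLIES 0)) XOR ((0 AND 1) AND (NOT 1 XOR 1))) -> 1
  row 30 [11110]: (((NOT 1 XOR NOT 0) IMPLIES (0 IMPLIES 1)) XOR ((1 AND 0) AND (NOT 1 XOR 1))) -> 1
  row 31 [11111]: (((NOT 1 XOR NOT 1) IMPLIES (1 IMPLIES 1)) XOR ((1 AND 1) AND (NOT 1 XOR 1))) -> 0
Full result column, 4 rows per line (a,b,c fixed per line; d,e runs 00..11 left to right):
  rows 0-3 [a,b,c=000]: 1010  = hex A
  rows 4-7 [a,b,c=001]: 1011  = hex B
  rows 8-11 [a,b,c=010]: 1111  = hex F
  rows 12-15 [a,b,c=011]: 1110  = hex E
  rows 16-19 [a,b,c=100]: 1010  = hex A
  rows 20-23 [a,b,c=101]: 1011  = hex B
  rows 24-27 [a,b,c=110]: 1111  = hex F
  rows 28-31 [a,b,c=111]: 1110  = hex E
Output column (row 0 .. row 31) = 10101011111111101010101111111110
Output column grouped in 4s = 1010 1011 1111 1110 1010 1011 1111 1110 = 0xABFEABFE
Convert to decimal digit by digit (value = value*16 + digit):
  A -> 10
  10*16 + 11 (B) = 171
  171*16 + 15 (F) = 2751
  2751*16 + 14 (E) = 44030
  44030*16 + 10 (A) = 704490
  704490*16 + 11 (B) = 11271851
  11271851*16 + 15 (F) = 180349631
  180349631*16 + 14 (E) = 2885594110
Decimal = 2885594110

2885594110
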